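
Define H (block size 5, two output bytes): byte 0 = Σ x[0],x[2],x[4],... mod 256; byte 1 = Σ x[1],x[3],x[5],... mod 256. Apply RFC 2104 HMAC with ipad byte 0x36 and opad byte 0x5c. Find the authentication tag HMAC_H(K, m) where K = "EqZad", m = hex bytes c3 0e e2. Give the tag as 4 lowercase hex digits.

9aa9

Key "EqZad" = 45 71 5a 61 64 is exactly B = 5 bytes: K' = 45 71 5a 61 64.
K' ⊕ ipad = 73 47 6c 57 52.  K' ⊕ opad = 19 2d 06 3d 38.
Inner input = (K'⊕ipad) ∥ m = 73 47 6c 57 52 ∥ c3 0e e2.
Inner hash: even-index sum = 319 mod 256 = 63; odd-index sum = 579 mod 256 = 67 → 3f 43.
Outer input = (K'⊕opad) ∥ inner = 19 2d 06 3d 38 ∥ 3f 43.
Outer hash (tag): even-index sum = 154 mod 256 = 154; odd-index sum = 169 mod 256 = 169 → 9a a9.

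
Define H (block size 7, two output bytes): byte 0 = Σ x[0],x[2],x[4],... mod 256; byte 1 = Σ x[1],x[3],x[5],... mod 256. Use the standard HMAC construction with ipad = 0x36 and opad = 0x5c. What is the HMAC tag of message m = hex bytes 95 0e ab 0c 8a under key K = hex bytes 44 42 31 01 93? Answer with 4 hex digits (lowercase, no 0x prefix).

5b45

Key hex bytes 44 42 31 01 93 is 5 bytes ≤ B = 7; zero-pad to 7 bytes: K' = 44 42 31 01 93 00 00.
K' ⊕ ipad = 72 74 07 37 a5 36 36.  K' ⊕ opad = 18 1e 6d 5d cf 5c 5c.
Inner input = (K'⊕ipad) ∥ m = 72 74 07 37 a5 36 36 ∥ 95 0e ab 0c 8a.
Inner hash: even-index sum = 366 mod 256 = 110; odd-index sum = 683 mod 256 = 171 → 6e ab.
Outer input = (K'⊕opad) ∥ inner = 18 1e 6d 5d cf 5c 5c ∥ 6e ab.
Outer hash (tag): even-index sum = 603 mod 256 = 91; odd-index sum = 325 mod 256 = 69 → 5b 45.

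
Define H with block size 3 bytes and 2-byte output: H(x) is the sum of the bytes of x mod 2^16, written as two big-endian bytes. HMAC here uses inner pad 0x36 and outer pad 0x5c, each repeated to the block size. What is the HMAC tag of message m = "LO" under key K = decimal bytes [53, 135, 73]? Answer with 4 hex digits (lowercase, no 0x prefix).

Key decimal bytes [53, 135, 73] = 35 87 49 is exactly B = 3 bytes: K' = 35 87 49.
K' ⊕ ipad = 03 b1 7f.  K' ⊕ opad = 69 db 15.
Inner input = (K'⊕ipad) ∥ m = 03 b1 7f ∥ 4c 4f.
Inner hash: sum = 3+177+127+76+79 = 462 → 01 ce.
Outer input = (K'⊕opad) ∥ inner = 69 db 15 ∥ 01 ce.
Outer hash (tag): sum = 105+219+21+1+206 = 552 → 02 28.

0228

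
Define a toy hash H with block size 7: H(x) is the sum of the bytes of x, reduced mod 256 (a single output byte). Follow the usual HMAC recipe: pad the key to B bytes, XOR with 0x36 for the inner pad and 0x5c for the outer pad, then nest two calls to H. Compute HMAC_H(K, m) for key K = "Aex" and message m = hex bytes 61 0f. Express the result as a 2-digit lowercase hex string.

Key "Aex" = 41 65 78 is 3 bytes ≤ B = 7; zero-pad to 7 bytes: K' = 41 65 78 00 00 00 00.
K' ⊕ ipad = 77 53 4e 36 36 36 36.  K' ⊕ opad = 1d 39 24 5c 5c 5c 5c.
Inner input = (K'⊕ipad) ∥ m = 77 53 4e 36 36 36 36 ∥ 61 0f.
Inner hash: sum = 119+83+78+54+54+54+54+97+15 = 608; mod 256 = 96 → 60.
Outer input = (K'⊕opad) ∥ inner = 1d 39 24 5c 5c 5c 5c ∥ 60.
Outer hash (tag): sum = 29+57+36+92+92+92+92+96 = 586; mod 256 = 74 → 4a.

4a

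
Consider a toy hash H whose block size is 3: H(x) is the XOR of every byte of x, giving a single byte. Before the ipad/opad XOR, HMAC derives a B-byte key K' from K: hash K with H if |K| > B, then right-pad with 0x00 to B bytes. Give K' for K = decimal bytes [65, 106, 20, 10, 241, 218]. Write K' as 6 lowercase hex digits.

1e0000

|K| = 6 > B = 3, so first hash the key.
H(K): XOR 41⊕6a⊕14⊕0a⊕f1⊕da = 1e.
Zero-pad H(K) = 1e to 3 bytes: K' = 1e 00 00.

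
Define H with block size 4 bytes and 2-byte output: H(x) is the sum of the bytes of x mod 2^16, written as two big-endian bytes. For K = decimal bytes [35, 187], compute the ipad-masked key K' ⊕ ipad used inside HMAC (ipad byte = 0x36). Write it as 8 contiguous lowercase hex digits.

158d3636

Key decimal bytes [35, 187] = 23 bb is 2 bytes ≤ B = 4; zero-pad to 4 bytes: K' = 23 bb 00 00.
XOR each byte with 0x36: 23⊕36=15, bb⊕36=8d, 00⊕36=36, 00⊕36=36.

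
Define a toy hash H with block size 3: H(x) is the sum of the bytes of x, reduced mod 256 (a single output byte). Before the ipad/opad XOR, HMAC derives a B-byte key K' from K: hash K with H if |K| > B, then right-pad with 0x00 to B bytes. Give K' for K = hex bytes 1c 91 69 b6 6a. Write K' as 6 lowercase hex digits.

360000

|K| = 5 > B = 3, so first hash the key.
H(K): sum = 28+145+105+182+106 = 566; mod 256 = 54 → 36.
Zero-pad H(K) = 36 to 3 bytes: K' = 36 00 00.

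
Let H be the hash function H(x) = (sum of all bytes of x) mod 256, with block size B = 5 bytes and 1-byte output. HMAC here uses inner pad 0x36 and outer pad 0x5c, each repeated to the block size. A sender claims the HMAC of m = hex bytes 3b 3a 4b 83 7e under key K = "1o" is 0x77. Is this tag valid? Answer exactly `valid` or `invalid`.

Key "1o" = 31 6f is 2 bytes ≤ B = 5; zero-pad to 5 bytes: K' = 31 6f 00 00 00.
K' ⊕ ipad = 07 59 36 36 36; K' ⊕ opad = 6d 33 5c 5c 5c.
Inner hash: sum = 7+89+54+54+54+59+58+75+131+126 = 707; mod 256 = 195 → c3.
Outer hash (recomputed tag): sum = 109+51+92+92+92+195 = 631; mod 256 = 119 → 77.
Recomputed tag = 77; claimed = 77 → match.

valid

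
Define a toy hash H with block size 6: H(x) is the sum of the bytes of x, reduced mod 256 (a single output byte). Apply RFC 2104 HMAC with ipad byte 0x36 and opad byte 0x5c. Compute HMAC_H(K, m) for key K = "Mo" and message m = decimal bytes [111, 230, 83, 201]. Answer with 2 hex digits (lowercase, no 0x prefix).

d1

Key "Mo" = 4d 6f is 2 bytes ≤ B = 6; zero-pad to 6 bytes: K' = 4d 6f 00 00 00 00.
K' ⊕ ipad = 7b 59 36 36 36 36.  K' ⊕ opad = 11 33 5c 5c 5c 5c.
Inner input = (K'⊕ipad) ∥ m = 7b 59 36 36 36 36 ∥ 6f e6 53 c9.
Inner hash: sum = 123+89+54+54+54+54+111+230+83+201 = 1053; mod 256 = 29 → 1d.
Outer input = (K'⊕opad) ∥ inner = 11 33 5c 5c 5c 5c ∥ 1d.
Outer hash (tag): sum = 17+51+92+92+92+92+29 = 465; mod 256 = 209 → d1.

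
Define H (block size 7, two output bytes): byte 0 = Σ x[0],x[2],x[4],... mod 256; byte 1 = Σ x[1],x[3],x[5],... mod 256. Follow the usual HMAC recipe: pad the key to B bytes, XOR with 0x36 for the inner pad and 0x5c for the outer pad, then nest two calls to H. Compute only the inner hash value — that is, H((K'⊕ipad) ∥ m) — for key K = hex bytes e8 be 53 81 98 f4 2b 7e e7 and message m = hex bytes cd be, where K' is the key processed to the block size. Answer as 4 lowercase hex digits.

Key hex bytes e8 be 53 81 98 f4 2b 7e e7 is 9 bytes > B = 7, so hash it first: H(key) = e5 b1, then zero-pad to 7 bytes: K' = e5 b1 00 00 00 00 00.
K' ⊕ ipad = d3 87 36 36 36 36 36.
Inner input = d3 87 36 36 36 36 36 ∥ cd be.
Inner hash: even-index sum = 563 mod 256 = 51; odd-index sum = 448 mod 256 = 192 → 33 c0.

33c0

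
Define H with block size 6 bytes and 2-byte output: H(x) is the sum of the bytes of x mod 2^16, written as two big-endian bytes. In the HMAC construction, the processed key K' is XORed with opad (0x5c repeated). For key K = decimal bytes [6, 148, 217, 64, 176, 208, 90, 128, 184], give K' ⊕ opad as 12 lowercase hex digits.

Key decimal bytes [6, 148, 217, 64, 176, 208, 90, 128, 184] = 06 94 d9 40 b0 d0 5a 80 b8 is 9 bytes > B = 6, so hash it first: H(key) = 04 c5, then zero-pad to 6 bytes: K' = 04 c5 00 00 00 00.
XOR each byte with 0x5c: 04⊕5c=58, c5⊕5c=99, 00⊕5c=5c, 00⊕5c=5c, 00⊕5c=5c, 00⊕5c=5c.

58995c5c5c5c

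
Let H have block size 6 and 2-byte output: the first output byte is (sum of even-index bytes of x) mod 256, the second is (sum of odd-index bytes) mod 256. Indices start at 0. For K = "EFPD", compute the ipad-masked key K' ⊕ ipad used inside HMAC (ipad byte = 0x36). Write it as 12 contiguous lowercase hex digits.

737066723636

Key "EFPD" = 45 46 50 44 is 4 bytes ≤ B = 6; zero-pad to 6 bytes: K' = 45 46 50 44 00 00.
XOR each byte with 0x36: 45⊕36=73, 46⊕36=70, 50⊕36=66, 44⊕36=72, 00⊕36=36, 00⊕36=36.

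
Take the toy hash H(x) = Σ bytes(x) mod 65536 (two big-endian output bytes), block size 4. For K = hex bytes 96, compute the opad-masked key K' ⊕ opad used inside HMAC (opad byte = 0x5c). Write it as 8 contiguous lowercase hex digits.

ca5c5c5c

Key hex bytes 96 is 1 byte ≤ B = 4; zero-pad to 4 bytes: K' = 96 00 00 00.
XOR each byte with 0x5c: 96⊕5c=ca, 00⊕5c=5c, 00⊕5c=5c, 00⊕5c=5c.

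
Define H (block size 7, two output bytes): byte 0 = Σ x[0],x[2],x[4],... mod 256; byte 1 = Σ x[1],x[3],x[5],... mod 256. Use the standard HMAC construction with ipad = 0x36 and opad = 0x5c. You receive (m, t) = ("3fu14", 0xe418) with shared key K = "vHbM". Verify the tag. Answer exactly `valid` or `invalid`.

invalid

Key "vHbM" = 76 48 62 4d is 4 bytes ≤ B = 7; zero-pad to 7 bytes: K' = 76 48 62 4d 00 00 00.
K' ⊕ ipad = 40 7e 54 7b 36 36 36; K' ⊕ opad = 2a 14 3e 11 5c 5c 5c.
Inner hash: even-index sum = 407 mod 256 = 151; odd-index sum = 523 mod 256 = 11 → 97 0b.
Outer hash (recomputed tag): even-index sum = 299 mod 256 = 43; odd-index sum = 280 mod 256 = 24 → 2b 18.
Recomputed tag = 2b18; claimed = e418 → mismatch.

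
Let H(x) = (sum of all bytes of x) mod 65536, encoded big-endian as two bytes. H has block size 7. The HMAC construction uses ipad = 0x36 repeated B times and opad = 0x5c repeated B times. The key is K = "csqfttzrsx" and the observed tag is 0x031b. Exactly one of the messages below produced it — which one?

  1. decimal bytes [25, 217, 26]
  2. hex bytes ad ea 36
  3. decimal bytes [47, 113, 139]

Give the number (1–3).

Key "csqfttzrsx" = 63 73 71 66 74 74 7a 72 73 78 is 10 bytes > B = 7, so hash it first: H(key) = 04 6c, then zero-pad to 7 bytes: K' = 04 6c 00 00 00 00 00.
K' ⊕ ipad = 32 5a 36 36 36 36 36; K' ⊕ opad = 58 30 5c 5c 5c 5c 5c.
m1: inner = H(32 5a 36 36 36 36 36 19 d9 1a) = 02 a6; tag = H(58 30 5c 5c 5c 5c 5c 02 a6) = 02fc
m2: inner = H(32 5a 36 36 36 36 36 ad ea 36) = 03 67; tag = H(58 30 5c 5c 5c 5c 5c 03 67) = 02be
m3: inner = H(32 5a 36 36 36 36 36 2f 71 8b) = 02 c5; tag = H(58 30 5c 5c 5c 5c 5c 02 c5) = 031b ← matches

3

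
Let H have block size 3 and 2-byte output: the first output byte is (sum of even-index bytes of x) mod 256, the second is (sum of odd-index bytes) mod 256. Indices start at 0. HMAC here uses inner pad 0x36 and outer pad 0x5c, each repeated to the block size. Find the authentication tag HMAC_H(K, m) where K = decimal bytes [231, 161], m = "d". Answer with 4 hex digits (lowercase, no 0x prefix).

Key decimal bytes [231, 161] = e7 a1 is 2 bytes ≤ B = 3; zero-pad to 3 bytes: K' = e7 a1 00.
K' ⊕ ipad = d1 97 36.  K' ⊕ opad = bb fd 5c.
Inner input = (K'⊕ipad) ∥ m = d1 97 36 ∥ 64.
Inner hash: even-index sum = 263 mod 256 = 7; odd-index sum = 251 mod 256 = 251 → 07 fb.
Outer input = (K'⊕opad) ∥ inner = bb fd 5c ∥ 07 fb.
Outer hash (tag): even-index sum = 530 mod 256 = 18; odd-index sum = 260 mod 256 = 4 → 12 04.

1204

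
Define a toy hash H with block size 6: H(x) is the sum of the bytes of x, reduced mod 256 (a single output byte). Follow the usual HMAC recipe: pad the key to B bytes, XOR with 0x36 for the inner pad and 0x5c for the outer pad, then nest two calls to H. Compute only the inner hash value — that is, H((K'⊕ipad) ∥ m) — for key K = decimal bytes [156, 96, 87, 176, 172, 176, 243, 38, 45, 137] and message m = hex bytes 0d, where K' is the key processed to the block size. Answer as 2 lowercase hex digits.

Key decimal bytes [156, 96, 87, 176, 172, 176, 243, 38, 45, 137] = 9c 60 57 b0 ac b0 f3 26 2d 89 is 10 bytes > B = 6, so hash it first: H(key) = 2e, then zero-pad to 6 bytes: K' = 2e 00 00 00 00 00.
K' ⊕ ipad = 18 36 36 36 36 36.
Inner input = 18 36 36 36 36 36 ∥ 0d.
Inner hash: sum = 24+54+54+54+54+54+13 = 307; mod 256 = 51 → 33.

33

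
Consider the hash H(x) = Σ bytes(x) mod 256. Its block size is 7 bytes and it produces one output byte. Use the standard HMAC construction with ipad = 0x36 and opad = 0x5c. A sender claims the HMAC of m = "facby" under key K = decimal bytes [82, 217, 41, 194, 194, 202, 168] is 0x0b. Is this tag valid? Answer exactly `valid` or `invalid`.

Key decimal bytes [82, 217, 41, 194, 194, 202, 168] = 52 d9 29 c2 c2 ca a8 is exactly B = 7 bytes: K' = 52 d9 29 c2 c2 ca a8.
K' ⊕ ipad = 64 ef 1f f4 f4 fc 9e; K' ⊕ opad = 0e 85 75 9e 9e 96 f4.
Inner hash: sum = 100+239+31+244+244+252+158+102+97+99+98+121 = 1785; mod 256 = 249 → f9.
Outer hash (recomputed tag): sum = 14+133+117+158+158+150+244+249 = 1223; mod 256 = 199 → c7.
Recomputed tag = c7; claimed = 0b → mismatch.

invalid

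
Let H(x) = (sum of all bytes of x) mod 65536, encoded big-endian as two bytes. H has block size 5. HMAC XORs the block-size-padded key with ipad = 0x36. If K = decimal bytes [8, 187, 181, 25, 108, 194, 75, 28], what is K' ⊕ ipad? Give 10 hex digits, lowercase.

3510363636

Key decimal bytes [8, 187, 181, 25, 108, 194, 75, 28] = 08 bb b5 19 6c c2 4b 1c is 8 bytes > B = 5, so hash it first: H(key) = 03 26, then zero-pad to 5 bytes: K' = 03 26 00 00 00.
XOR each byte with 0x36: 03⊕36=35, 26⊕36=10, 00⊕36=36, 00⊕36=36, 00⊕36=36.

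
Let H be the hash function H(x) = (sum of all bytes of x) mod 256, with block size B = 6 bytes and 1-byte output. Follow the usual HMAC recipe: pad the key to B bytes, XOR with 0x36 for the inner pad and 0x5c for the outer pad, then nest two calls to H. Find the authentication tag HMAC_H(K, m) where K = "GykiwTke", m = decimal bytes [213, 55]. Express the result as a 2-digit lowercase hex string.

Key "GykiwTke" = 47 79 6b 69 77 54 6b 65 is 8 bytes > B = 6, so hash it first: H(key) = 2f, then zero-pad to 6 bytes: K' = 2f 00 00 00 00 00.
K' ⊕ ipad = 19 36 36 36 36 36.  K' ⊕ opad = 73 5c 5c 5c 5c 5c.
Inner input = (K'⊕ipad) ∥ m = 19 36 36 36 36 36 ∥ d5 37.
Inner hash: sum = 25+54+54+54+54+54+213+55 = 563; mod 256 = 51 → 33.
Outer input = (K'⊕opad) ∥ inner = 73 5c 5c 5c 5c 5c ∥ 33.
Outer hash (tag): sum = 115+92+92+92+92+92+51 = 626; mod 256 = 114 → 72.

72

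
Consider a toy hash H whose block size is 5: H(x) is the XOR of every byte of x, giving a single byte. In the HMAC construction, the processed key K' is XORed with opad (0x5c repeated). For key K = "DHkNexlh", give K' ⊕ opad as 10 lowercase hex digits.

6c5c5c5c5c

Key "DHkNexlh" = 44 48 6b 4e 65 78 6c 68 is 8 bytes > B = 5, so hash it first: H(key) = 30, then zero-pad to 5 bytes: K' = 30 00 00 00 00.
XOR each byte with 0x5c: 30⊕5c=6c, 00⊕5c=5c, 00⊕5c=5c, 00⊕5c=5c, 00⊕5c=5c.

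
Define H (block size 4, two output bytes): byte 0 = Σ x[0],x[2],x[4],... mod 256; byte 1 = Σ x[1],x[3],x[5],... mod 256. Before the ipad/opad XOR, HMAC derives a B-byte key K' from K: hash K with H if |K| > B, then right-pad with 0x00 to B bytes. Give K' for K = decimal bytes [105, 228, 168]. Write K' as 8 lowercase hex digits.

Key decimal bytes [105, 228, 168] = 69 e4 a8 is 3 bytes ≤ B = 4; zero-pad to 4 bytes: K' = 69 e4 a8 00.

69e4a800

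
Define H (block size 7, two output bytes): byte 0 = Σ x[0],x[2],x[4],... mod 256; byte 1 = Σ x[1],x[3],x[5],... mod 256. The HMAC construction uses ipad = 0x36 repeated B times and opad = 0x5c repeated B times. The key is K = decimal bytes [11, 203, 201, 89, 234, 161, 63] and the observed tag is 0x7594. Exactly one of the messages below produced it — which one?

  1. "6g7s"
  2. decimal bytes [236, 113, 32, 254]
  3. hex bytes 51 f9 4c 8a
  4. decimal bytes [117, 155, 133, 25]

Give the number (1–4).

1

Key decimal bytes [11, 203, 201, 89, 234, 161, 63] = 0b cb c9 59 ea a1 3f is exactly B = 7 bytes: K' = 0b cb c9 59 ea a1 3f.
K' ⊕ ipad = 3d fd ff 6f dc 97 09; K' ⊕ opad = 57 97 95 05 b6 fd 63.
m1: inner = H(3d fd ff 6f dc 97 09 36 67 37 73) = fb 70; tag = H(57 97 95 05 b6 fd 63 fb 70) = 7594 ← matches
m2: inner = H(3d fd ff 6f dc 97 09 ec 71 20 fe) = 90 0f; tag = H(57 97 95 05 b6 fd 63 90 0f) = 1429
m3: inner = H(3d fd ff 6f dc 97 09 51 f9 4c 8a) = a4 a0; tag = H(57 97 95 05 b6 fd 63 a4 a0) = a53d
m4: inner = H(3d fd ff 6f dc 97 09 75 9b 85 19) = d5 fd; tag = H(57 97 95 05 b6 fd 63 d5 fd) = 026e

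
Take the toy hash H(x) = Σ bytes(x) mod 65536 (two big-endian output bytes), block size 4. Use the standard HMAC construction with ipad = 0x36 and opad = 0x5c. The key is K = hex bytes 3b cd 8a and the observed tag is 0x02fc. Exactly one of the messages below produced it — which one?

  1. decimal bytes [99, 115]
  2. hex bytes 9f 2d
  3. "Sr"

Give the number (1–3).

1

Key hex bytes 3b cd 8a is 3 bytes ≤ B = 4; zero-pad to 4 bytes: K' = 3b cd 8a 00.
K' ⊕ ipad = 0d fb bc 36; K' ⊕ opad = 67 91 d6 5c.
m1: inner = H(0d fb bc 36 63 73) = 02 d0; tag = H(67 91 d6 5c 02 d0) = 02fc ← matches
m2: inner = H(0d fb bc 36 9f 2d) = 02 c6; tag = H(67 91 d6 5c 02 c6) = 02f2
m3: inner = H(0d fb bc 36 53 72) = 02 bf; tag = H(67 91 d6 5c 02 bf) = 02eb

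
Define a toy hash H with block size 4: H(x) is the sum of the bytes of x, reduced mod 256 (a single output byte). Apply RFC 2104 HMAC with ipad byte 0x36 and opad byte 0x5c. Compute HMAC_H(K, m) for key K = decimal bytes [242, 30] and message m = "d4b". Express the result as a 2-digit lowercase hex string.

fa

Key decimal bytes [242, 30] = f2 1e is 2 bytes ≤ B = 4; zero-pad to 4 bytes: K' = f2 1e 00 00.
K' ⊕ ipad = c4 28 36 36.  K' ⊕ opad = ae 42 5c 5c.
Inner input = (K'⊕ipad) ∥ m = c4 28 36 36 ∥ 64 34 62.
Inner hash: sum = 196+40+54+54+100+52+98 = 594; mod 256 = 82 → 52.
Outer input = (K'⊕opad) ∥ inner = ae 42 5c 5c ∥ 52.
Outer hash (tag): sum = 174+66+92+92+82 = 506; mod 256 = 250 → fa.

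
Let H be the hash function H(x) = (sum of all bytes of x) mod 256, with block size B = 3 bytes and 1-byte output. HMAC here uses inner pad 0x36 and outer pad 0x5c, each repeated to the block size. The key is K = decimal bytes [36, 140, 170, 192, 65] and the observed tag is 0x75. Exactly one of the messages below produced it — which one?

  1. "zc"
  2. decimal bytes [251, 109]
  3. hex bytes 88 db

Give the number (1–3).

Key decimal bytes [36, 140, 170, 192, 65] = 24 8c aa c0 41 is 5 bytes > B = 3, so hash it first: H(key) = 5b, then zero-pad to 3 bytes: K' = 5b 00 00.
K' ⊕ ipad = 6d 36 36; K' ⊕ opad = 07 5c 5c.
m1: inner = H(6d 36 36 7a 63) = b6; tag = H(07 5c 5c b6) = 75 ← matches
m2: inner = H(6d 36 36 fb 6d) = 41; tag = H(07 5c 5c 41) = 00
m3: inner = H(6d 36 36 88 db) = 3c; tag = H(07 5c 5c 3c) = fb

1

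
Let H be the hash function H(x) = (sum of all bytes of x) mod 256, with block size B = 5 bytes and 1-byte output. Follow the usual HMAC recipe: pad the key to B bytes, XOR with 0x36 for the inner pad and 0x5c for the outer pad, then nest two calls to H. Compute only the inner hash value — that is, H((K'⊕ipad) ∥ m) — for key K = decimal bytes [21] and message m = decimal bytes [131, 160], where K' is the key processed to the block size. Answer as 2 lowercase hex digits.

1e

Key decimal bytes [21] = 15 is 1 byte ≤ B = 5; zero-pad to 5 bytes: K' = 15 00 00 00 00.
K' ⊕ ipad = 23 36 36 36 36.
Inner input = 23 36 36 36 36 ∥ 83 a0.
Inner hash: sum = 35+54+54+54+54+131+160 = 542; mod 256 = 30 → 1e.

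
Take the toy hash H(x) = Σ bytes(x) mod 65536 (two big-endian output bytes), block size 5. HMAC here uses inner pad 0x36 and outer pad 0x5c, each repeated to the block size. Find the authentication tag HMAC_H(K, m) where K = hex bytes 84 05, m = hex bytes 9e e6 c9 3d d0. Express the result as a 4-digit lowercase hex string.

Key hex bytes 84 05 is 2 bytes ≤ B = 5; zero-pad to 5 bytes: K' = 84 05 00 00 00.
K' ⊕ ipad = b2 33 36 36 36.  K' ⊕ opad = d8 59 5c 5c 5c.
Inner input = (K'⊕ipad) ∥ m = b2 33 36 36 36 ∥ 9e e6 c9 3d d0.
Inner hash: sum = 178+51+54+54+54+158+230+201+61+208 = 1249 → 04 e1.
Outer input = (K'⊕opad) ∥ inner = d8 59 5c 5c 5c ∥ 04 e1.
Outer hash (tag): sum = 216+89+92+92+92+4+225 = 810 → 03 2a.

032a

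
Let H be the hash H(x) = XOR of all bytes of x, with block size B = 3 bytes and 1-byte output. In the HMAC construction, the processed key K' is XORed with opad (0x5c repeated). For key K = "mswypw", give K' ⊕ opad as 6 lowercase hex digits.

Key "mswypw" = 6d 73 77 79 70 77 is 6 bytes > B = 3, so hash it first: H(key) = 17, then zero-pad to 3 bytes: K' = 17 00 00.
XOR each byte with 0x5c: 17⊕5c=4b, 00⊕5c=5c, 00⊕5c=5c.

4b5c5c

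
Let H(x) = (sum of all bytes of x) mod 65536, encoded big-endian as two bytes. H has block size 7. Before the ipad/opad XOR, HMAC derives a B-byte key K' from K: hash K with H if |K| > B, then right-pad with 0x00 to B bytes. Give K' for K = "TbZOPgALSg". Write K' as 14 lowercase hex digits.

|K| = 10 > B = 7, so first hash the key.
H(K): sum = 84+98+90+79+80+103+65+76+83+103 = 861 → 03 5d.
Zero-pad H(K) = 03 5d to 7 bytes: K' = 03 5d 00 00 00 00 00.

035d0000000000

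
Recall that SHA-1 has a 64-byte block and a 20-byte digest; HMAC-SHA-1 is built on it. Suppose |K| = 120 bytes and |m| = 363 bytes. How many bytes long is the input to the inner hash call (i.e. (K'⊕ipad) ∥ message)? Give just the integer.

Key is 120 > 64 bytes, so it is hashed to 20 bytes then zero-padded to 64: |K'| = 64.
Inner input = (K'⊕ipad) ∥ m → 64 + 363 = 427 bytes.

427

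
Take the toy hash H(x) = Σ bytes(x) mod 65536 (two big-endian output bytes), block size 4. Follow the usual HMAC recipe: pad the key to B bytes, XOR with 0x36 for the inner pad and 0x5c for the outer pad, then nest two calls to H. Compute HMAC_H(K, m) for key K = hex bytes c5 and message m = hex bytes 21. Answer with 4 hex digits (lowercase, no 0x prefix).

0264

Key hex bytes c5 is 1 byte ≤ B = 4; zero-pad to 4 bytes: K' = c5 00 00 00.
K' ⊕ ipad = f3 36 36 36.  K' ⊕ opad = 99 5c 5c 5c.
Inner input = (K'⊕ipad) ∥ m = f3 36 36 36 ∥ 21.
Inner hash: sum = 243+54+54+54+33 = 438 → 01 b6.
Outer input = (K'⊕opad) ∥ inner = 99 5c 5c 5c ∥ 01 b6.
Outer hash (tag): sum = 153+92+92+92+1+182 = 612 → 02 64.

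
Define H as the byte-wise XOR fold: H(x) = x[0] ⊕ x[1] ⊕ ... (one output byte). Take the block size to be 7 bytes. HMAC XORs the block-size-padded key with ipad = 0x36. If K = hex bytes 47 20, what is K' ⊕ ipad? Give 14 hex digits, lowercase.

Key hex bytes 47 20 is 2 bytes ≤ B = 7; zero-pad to 7 bytes: K' = 47 20 00 00 00 00 00.
XOR each byte with 0x36: 47⊕36=71, 20⊕36=16, 00⊕36=36, 00⊕36=36, 00⊕36=36, 00⊕36=36, 00⊕36=36.

71163636363636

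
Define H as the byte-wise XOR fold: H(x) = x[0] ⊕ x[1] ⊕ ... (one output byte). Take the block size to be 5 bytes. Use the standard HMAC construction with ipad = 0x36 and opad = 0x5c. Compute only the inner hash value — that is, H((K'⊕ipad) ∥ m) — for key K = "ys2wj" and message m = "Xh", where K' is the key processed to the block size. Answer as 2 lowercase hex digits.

Key "ys2wj" = 79 73 32 77 6a is exactly B = 5 bytes: K' = 79 73 32 77 6a.
K' ⊕ ipad = 4f 45 04 41 5c.
Inner input = 4f 45 04 41 5c ∥ 58 68.
Inner hash: XOR 4f⊕45⊕04⊕41⊕5c⊕58⊕68 = 23.

23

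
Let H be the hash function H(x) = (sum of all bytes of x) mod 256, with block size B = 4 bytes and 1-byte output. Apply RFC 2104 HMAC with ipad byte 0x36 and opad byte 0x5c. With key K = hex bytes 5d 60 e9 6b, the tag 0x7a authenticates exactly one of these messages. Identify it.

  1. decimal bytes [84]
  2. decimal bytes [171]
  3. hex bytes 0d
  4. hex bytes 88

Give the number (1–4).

Key hex bytes 5d 60 e9 6b is exactly B = 4 bytes: K' = 5d 60 e9 6b.
K' ⊕ ipad = 6b 56 df 5d; K' ⊕ opad = 01 3c b5 37.
m1: inner = H(6b 56 df 5d 54) = 51; tag = H(01 3c b5 37 51) = 7a ← matches
m2: inner = H(6b 56 df 5d ab) = a8; tag = H(01 3c b5 37 a8) = d1
m3: inner = H(6b 56 df 5d 0d) = 0a; tag = H(01 3c b5 37 0a) = 33
m4: inner = H(6b 56 df 5d 88) = 85; tag = H(01 3c b5 37 85) = ae

1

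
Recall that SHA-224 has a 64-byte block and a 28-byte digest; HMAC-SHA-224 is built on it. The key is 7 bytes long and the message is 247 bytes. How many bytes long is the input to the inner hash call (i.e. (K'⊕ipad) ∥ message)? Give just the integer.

Key is 7 ≤ 64 bytes, zero-padded: |K'| = 64.
Inner input = (K'⊕ipad) ∥ m → 64 + 247 = 311 bytes.

311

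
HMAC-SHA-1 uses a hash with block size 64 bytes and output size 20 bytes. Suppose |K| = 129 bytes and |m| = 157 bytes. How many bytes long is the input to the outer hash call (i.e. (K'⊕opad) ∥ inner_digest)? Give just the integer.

84

Key is 129 > 64 bytes, so it is hashed to 20 bytes then zero-padded to 64: |K'| = 64.
Outer input = (K'⊕opad) ∥ H(inner) → 64 + 20 = 84 bytes.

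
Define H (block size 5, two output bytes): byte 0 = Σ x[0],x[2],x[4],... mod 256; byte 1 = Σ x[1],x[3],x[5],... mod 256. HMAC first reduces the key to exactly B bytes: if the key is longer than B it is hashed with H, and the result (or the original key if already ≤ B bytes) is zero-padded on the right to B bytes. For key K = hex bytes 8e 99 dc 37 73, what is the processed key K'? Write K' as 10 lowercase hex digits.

8e99dc3773

Key hex bytes 8e 99 dc 37 73 is exactly B = 5 bytes: K' = 8e 99 dc 37 73.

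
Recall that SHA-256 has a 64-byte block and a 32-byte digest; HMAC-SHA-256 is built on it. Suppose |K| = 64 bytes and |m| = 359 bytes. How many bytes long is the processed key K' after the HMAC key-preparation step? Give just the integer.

Key is 64 ≤ 64 bytes, zero-padded: |K'| = 64.

64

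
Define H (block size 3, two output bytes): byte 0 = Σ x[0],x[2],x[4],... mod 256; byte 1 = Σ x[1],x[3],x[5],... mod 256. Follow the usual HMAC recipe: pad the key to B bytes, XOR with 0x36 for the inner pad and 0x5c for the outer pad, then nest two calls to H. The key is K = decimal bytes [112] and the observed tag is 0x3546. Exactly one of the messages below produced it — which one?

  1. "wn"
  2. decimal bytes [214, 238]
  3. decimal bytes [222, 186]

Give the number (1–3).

1

Key decimal bytes [112] = 70 is 1 byte ≤ B = 3; zero-pad to 3 bytes: K' = 70 00 00.
K' ⊕ ipad = 46 36 36; K' ⊕ opad = 2c 5c 5c.
m1: inner = H(46 36 36 77 6e) = ea ad; tag = H(2c 5c 5c ea ad) = 3546 ← matches
m2: inner = H(46 36 36 d6 ee) = 6a 0c; tag = H(2c 5c 5c 6a 0c) = 94c6
m3: inner = H(46 36 36 de ba) = 36 14; tag = H(2c 5c 5c 36 14) = 9c92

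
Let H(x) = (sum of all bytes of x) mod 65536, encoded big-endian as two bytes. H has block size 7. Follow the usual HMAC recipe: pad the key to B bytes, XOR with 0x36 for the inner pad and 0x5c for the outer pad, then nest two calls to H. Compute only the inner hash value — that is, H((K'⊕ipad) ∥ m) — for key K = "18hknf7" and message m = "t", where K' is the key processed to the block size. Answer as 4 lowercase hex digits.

01ed

Key "18hknf7" = 31 38 68 6b 6e 66 37 is exactly B = 7 bytes: K' = 31 38 68 6b 6e 66 37.
K' ⊕ ipad = 07 0e 5e 5d 58 50 01.
Inner input = 07 0e 5e 5d 58 50 01 ∥ 74.
Inner hash: sum = 7+14+94+93+88+80+1+116 = 493 → 01 ed.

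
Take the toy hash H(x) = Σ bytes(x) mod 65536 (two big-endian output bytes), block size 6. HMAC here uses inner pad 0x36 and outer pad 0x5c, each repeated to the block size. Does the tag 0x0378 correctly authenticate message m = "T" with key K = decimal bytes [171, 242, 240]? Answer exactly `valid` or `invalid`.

invalid

Key decimal bytes [171, 242, 240] = ab f2 f0 is 3 bytes ≤ B = 6; zero-pad to 6 bytes: K' = ab f2 f0 00 00 00.
K' ⊕ ipad = 9d c4 c6 36 36 36; K' ⊕ opad = f7 ae ac 5c 5c 5c.
Inner hash: sum = 157+196+198+54+54+54+84 = 797 → 03 1d.
Outer hash (recomputed tag): sum = 247+174+172+92+92+92+3+29 = 901 → 03 85.
Recomputed tag = 0385; claimed = 0378 → mismatch.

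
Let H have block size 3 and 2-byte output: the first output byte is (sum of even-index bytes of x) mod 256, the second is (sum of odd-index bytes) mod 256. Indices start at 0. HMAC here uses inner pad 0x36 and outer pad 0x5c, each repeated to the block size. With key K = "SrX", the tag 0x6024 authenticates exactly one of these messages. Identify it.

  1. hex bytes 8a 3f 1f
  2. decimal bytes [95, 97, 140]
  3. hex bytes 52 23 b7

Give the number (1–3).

Key "SrX" = 53 72 58 is exactly B = 3 bytes: K' = 53 72 58.
K' ⊕ ipad = 65 44 6e; K' ⊕ opad = 0f 2e 04.
m1: inner = H(65 44 6e 8a 3f 1f) = 12 ed; tag = H(0f 2e 04 12 ed) = 0040
m2: inner = H(65 44 6e 5f 61 8c) = 34 2f; tag = H(0f 2e 04 34 2f) = 4262
m3: inner = H(65 44 6e 52 23 b7) = f6 4d; tag = H(0f 2e 04 f6 4d) = 6024 ← matches

3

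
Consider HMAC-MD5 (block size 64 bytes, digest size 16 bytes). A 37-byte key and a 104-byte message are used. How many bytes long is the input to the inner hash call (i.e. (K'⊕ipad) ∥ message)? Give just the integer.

168

Key is 37 ≤ 64 bytes, zero-padded: |K'| = 64.
Inner input = (K'⊕ipad) ∥ m → 64 + 104 = 168 bytes.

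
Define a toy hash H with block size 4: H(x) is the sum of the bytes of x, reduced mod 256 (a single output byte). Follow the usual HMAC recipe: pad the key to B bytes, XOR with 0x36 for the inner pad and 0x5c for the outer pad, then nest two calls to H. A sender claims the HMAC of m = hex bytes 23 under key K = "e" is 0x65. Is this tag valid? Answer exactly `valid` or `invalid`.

Key "e" = 65 is 1 byte ≤ B = 4; zero-pad to 4 bytes: K' = 65 00 00 00.
K' ⊕ ipad = 53 36 36 36; K' ⊕ opad = 39 5c 5c 5c.
Inner hash: sum = 83+54+54+54+35 = 280; mod 256 = 24 → 18.
Outer hash (recomputed tag): sum = 57+92+92+92+24 = 357; mod 256 = 101 → 65.
Recomputed tag = 65; claimed = 65 → match.

valid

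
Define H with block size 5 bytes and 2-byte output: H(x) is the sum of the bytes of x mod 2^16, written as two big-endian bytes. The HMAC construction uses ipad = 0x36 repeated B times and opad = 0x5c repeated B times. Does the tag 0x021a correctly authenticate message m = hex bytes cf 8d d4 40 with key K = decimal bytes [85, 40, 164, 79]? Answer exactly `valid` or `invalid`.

valid

Key decimal bytes [85, 40, 164, 79] = 55 28 a4 4f is 4 bytes ≤ B = 5; zero-pad to 5 bytes: K' = 55 28 a4 4f 00.
K' ⊕ ipad = 63 1e 92 79 36; K' ⊕ opad = 09 74 f8 13 5c.
Inner hash: sum = 99+30+146+121+54+207+141+212+64 = 1074 → 04 32.
Outer hash (recomputed tag): sum = 9+116+248+19+92+4+50 = 538 → 02 1a.
Recomputed tag = 021a; claimed = 021a → match.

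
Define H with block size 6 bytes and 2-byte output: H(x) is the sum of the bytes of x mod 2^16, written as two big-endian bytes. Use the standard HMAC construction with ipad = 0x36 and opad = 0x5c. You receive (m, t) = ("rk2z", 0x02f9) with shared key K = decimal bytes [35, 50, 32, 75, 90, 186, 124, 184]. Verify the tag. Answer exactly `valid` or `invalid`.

Key decimal bytes [35, 50, 32, 75, 90, 186, 124, 184] = 23 32 20 4b 5a ba 7c b8 is 8 bytes > B = 6, so hash it first: H(key) = 03 08, then zero-pad to 6 bytes: K' = 03 08 00 00 00 00.
K' ⊕ ipad = 35 3e 36 36 36 36; K' ⊕ opad = 5f 54 5c 5c 5c 5c.
Inner hash: sum = 53+62+54+54+54+54+114+107+50+122 = 724 → 02 d4.
Outer hash (recomputed tag): sum = 95+84+92+92+92+92+2+212 = 761 → 02 f9.
Recomputed tag = 02f9; claimed = 02f9 → match.

valid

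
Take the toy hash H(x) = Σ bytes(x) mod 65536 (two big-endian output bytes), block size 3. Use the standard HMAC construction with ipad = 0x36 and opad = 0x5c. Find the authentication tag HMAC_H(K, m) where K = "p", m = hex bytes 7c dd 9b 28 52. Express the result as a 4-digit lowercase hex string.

0107

Key "p" = 70 is 1 byte ≤ B = 3; zero-pad to 3 bytes: K' = 70 00 00.
K' ⊕ ipad = 46 36 36.  K' ⊕ opad = 2c 5c 5c.
Inner input = (K'⊕ipad) ∥ m = 46 36 36 ∥ 7c dd 9b 28 52.
Inner hash: sum = 70+54+54+124+221+155+40+82 = 800 → 03 20.
Outer input = (K'⊕opad) ∥ inner = 2c 5c 5c ∥ 03 20.
Outer hash (tag): sum = 44+92+92+3+32 = 263 → 01 07.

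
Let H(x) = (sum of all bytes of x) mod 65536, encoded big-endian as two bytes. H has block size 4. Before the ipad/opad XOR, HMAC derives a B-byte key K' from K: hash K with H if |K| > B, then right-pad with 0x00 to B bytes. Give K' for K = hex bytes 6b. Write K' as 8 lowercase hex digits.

6b000000

Key hex bytes 6b is 1 byte ≤ B = 4; zero-pad to 4 bytes: K' = 6b 00 00 00.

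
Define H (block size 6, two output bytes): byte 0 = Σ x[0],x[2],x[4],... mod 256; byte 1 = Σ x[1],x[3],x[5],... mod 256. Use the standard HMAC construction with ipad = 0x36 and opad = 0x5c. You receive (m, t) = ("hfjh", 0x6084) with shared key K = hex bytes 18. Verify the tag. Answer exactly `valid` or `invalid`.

Key hex bytes 18 is 1 byte ≤ B = 6; zero-pad to 6 bytes: K' = 18 00 00 00 00 00.
K' ⊕ ipad = 2e 36 36 36 36 36; K' ⊕ opad = 44 5c 5c 5c 5c 5c.
Inner hash: even-index sum = 364 mod 256 = 108; odd-index sum = 368 mod 256 = 112 → 6c 70.
Outer hash (recomputed tag): even-index sum = 360 mod 256 = 104; odd-index sum = 388 mod 256 = 132 → 68 84.
Recomputed tag = 6884; claimed = 6084 → mismatch.

invalid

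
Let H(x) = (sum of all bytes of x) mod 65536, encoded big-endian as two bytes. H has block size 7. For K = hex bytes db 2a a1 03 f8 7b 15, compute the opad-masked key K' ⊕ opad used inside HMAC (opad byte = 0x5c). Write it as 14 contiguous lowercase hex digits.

Key hex bytes db 2a a1 03 f8 7b 15 is exactly B = 7 bytes: K' = db 2a a1 03 f8 7b 15.
XOR each byte with 0x5c: db⊕5c=87, 2a⊕5c=76, a1⊕5c=fd, 03⊕5c=5f, f8⊕5c=a4, 7b⊕5c=27, 15⊕5c=49.

8776fd5fa42749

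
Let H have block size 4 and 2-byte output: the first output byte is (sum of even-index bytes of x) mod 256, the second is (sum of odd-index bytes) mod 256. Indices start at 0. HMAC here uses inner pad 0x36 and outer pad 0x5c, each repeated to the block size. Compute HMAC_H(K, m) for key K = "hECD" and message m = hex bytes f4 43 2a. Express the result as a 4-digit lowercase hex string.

Key "hECD" = 68 45 43 44 is exactly B = 4 bytes: K' = 68 45 43 44.
K' ⊕ ipad = 5e 73 75 72.  K' ⊕ opad = 34 19 1f 18.
Inner input = (K'⊕ipad) ∥ m = 5e 73 75 72 ∥ f4 43 2a.
Inner hash: even-index sum = 497 mod 256 = 241; odd-index sum = 296 mod 256 = 40 → f1 28.
Outer input = (K'⊕opad) ∥ inner = 34 19 1f 18 ∥ f1 28.
Outer hash (tag): even-index sum = 324 mod 256 = 68; odd-index sum = 89 mod 256 = 89 → 44 59.

4459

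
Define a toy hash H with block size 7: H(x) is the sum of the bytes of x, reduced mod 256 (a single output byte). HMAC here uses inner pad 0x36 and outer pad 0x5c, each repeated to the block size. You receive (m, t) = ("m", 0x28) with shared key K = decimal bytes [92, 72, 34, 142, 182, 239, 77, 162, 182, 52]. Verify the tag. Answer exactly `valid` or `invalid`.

invalid

Key decimal bytes [92, 72, 34, 142, 182, 239, 77, 162, 182, 52] = 5c 48 22 8e b6 ef 4d a2 b6 34 is 10 bytes > B = 7, so hash it first: H(key) = d2, then zero-pad to 7 bytes: K' = d2 00 00 00 00 00 00.
K' ⊕ ipad = e4 36 36 36 36 36 36; K' ⊕ opad = 8e 5c 5c 5c 5c 5c 5c.
Inner hash: sum = 228+54+54+54+54+54+54+109 = 661; mod 256 = 149 → 95.
Outer hash (recomputed tag): sum = 142+92+92+92+92+92+92+149 = 843; mod 256 = 75 → 4b.
Recomputed tag = 4b; claimed = 28 → mismatch.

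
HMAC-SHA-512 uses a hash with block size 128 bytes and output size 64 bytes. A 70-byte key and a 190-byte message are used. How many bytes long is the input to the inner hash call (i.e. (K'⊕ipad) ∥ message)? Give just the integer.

318

Key is 70 ≤ 128 bytes, zero-padded: |K'| = 128.
Inner input = (K'⊕ipad) ∥ m → 128 + 190 = 318 bytes.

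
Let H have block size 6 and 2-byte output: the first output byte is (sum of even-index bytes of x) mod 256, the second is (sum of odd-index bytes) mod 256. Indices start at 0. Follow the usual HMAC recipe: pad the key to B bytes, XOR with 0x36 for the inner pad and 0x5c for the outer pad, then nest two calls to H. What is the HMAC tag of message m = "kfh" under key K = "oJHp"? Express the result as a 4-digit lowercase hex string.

83fc

Key "oJHp" = 6f 4a 48 70 is 4 bytes ≤ B = 6; zero-pad to 6 bytes: K' = 6f 4a 48 70 00 00.
K' ⊕ ipad = 59 7c 7e 46 36 36.  K' ⊕ opad = 33 16 14 2c 5c 5c.
Inner input = (K'⊕ipad) ∥ m = 59 7c 7e 46 36 36 ∥ 6b 66 68.
Inner hash: even-index sum = 480 mod 256 = 224; odd-index sum = 350 mod 256 = 94 → e0 5e.
Outer input = (K'⊕opad) ∥ inner = 33 16 14 2c 5c 5c ∥ e0 5e.
Outer hash (tag): even-index sum = 387 mod 256 = 131; odd-index sum = 252 mod 256 = 252 → 83 fc.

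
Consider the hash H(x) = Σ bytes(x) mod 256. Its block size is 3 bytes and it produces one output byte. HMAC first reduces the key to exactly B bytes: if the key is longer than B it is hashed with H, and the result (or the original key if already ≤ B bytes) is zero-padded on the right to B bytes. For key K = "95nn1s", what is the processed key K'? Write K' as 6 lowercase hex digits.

ee0000

|K| = 6 > B = 3, so first hash the key.
H(K): sum = 57+53+110+110+49+115 = 494; mod 256 = 238 → ee.
Zero-pad H(K) = ee to 3 bytes: K' = ee 00 00.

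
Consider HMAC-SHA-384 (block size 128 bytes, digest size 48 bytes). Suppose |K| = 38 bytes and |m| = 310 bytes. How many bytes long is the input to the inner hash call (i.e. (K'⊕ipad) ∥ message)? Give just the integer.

438

Key is 38 ≤ 128 bytes, zero-padded: |K'| = 128.
Inner input = (K'⊕ipad) ∥ m → 128 + 310 = 438 bytes.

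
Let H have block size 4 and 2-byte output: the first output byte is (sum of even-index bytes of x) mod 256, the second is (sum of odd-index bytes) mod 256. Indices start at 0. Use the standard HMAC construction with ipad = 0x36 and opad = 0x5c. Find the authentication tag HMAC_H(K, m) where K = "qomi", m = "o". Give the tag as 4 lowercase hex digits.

Key "qomi" = 71 6f 6d 69 is exactly B = 4 bytes: K' = 71 6f 6d 69.
K' ⊕ ipad = 47 59 5b 5f.  K' ⊕ opad = 2d 33 31 35.
Inner input = (K'⊕ipad) ∥ m = 47 59 5b 5f ∥ 6f.
Inner hash: even-index sum = 273 mod 256 = 17; odd-index sum = 184 mod 256 = 184 → 11 b8.
Outer input = (K'⊕opad) ∥ inner = 2d 33 31 35 ∥ 11 b8.
Outer hash (tag): even-index sum = 111 mod 256 = 111; odd-index sum = 288 mod 256 = 32 → 6f 20.

6f20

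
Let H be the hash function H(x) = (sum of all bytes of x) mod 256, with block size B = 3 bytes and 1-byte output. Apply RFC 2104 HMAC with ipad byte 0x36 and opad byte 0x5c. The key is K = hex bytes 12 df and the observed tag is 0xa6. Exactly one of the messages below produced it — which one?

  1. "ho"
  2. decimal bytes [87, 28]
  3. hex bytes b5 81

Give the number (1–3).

Key hex bytes 12 df is 2 bytes ≤ B = 3; zero-pad to 3 bytes: K' = 12 df 00.
K' ⊕ ipad = 24 e9 36; K' ⊕ opad = 4e 83 5c.
m1: inner = H(24 e9 36 68 6f) = 1a; tag = H(4e 83 5c 1a) = 47
m2: inner = H(24 e9 36 57 1c) = b6; tag = H(4e 83 5c b6) = e3
m3: inner = H(24 e9 36 b5 81) = 79; tag = H(4e 83 5c 79) = a6 ← matches

3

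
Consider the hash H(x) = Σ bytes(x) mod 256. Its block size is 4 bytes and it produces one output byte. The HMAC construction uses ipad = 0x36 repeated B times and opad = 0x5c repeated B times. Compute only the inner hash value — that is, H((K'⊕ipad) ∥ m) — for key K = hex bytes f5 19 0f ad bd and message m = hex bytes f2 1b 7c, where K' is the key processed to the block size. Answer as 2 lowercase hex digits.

dc

Key hex bytes f5 19 0f ad bd is 5 bytes > B = 4, so hash it first: H(key) = 87, then zero-pad to 4 bytes: K' = 87 00 00 00.
K' ⊕ ipad = b1 36 36 36.
Inner input = b1 36 36 36 ∥ f2 1b 7c.
Inner hash: sum = 177+54+54+54+242+27+124 = 732; mod 256 = 220 → dc.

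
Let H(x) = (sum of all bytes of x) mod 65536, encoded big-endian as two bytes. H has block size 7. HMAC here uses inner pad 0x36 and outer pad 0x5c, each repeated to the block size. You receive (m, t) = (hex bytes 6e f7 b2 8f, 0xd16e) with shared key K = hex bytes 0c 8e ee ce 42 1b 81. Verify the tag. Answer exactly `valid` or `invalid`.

Key hex bytes 0c 8e ee ce 42 1b 81 is exactly B = 7 bytes: K' = 0c 8e ee ce 42 1b 81.
K' ⊕ ipad = 3a b8 d8 f8 74 2d b7; K' ⊕ opad = 50 d2 b2 92 1e 47 dd.
Inner hash: sum = 58+184+216+248+116+45+183+110+247+178+143 = 1728 → 06 c0.
Outer hash (recomputed tag): sum = 80+210+178+146+30+71+221+6+192 = 1134 → 04 6e.
Recomputed tag = 046e; claimed = d16e → mismatch.

invalid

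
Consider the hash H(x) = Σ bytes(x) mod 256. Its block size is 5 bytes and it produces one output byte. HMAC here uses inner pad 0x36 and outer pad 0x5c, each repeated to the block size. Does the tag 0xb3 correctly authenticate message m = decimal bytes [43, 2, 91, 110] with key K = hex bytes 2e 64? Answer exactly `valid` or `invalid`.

Key hex bytes 2e 64 is 2 bytes ≤ B = 5; zero-pad to 5 bytes: K' = 2e 64 00 00 00.
K' ⊕ ipad = 18 52 36 36 36; K' ⊕ opad = 72 38 5c 5c 5c.
Inner hash: sum = 24+82+54+54+54+43+2+91+110 = 514; mod 256 = 2 → 02.
Outer hash (recomputed tag): sum = 114+56+92+92+92+2 = 448; mod 256 = 192 → c0.
Recomputed tag = c0; claimed = b3 → mismatch.

invalid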